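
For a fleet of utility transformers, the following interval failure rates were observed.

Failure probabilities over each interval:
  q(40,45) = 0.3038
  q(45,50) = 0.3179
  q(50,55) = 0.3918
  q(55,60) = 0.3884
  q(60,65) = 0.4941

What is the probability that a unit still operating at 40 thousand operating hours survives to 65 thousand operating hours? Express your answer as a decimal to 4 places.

P(survive 40→65) = (1 − 0.3038) × (1 − 0.3179) × (1 − 0.3918) × (1 − 0.3884) × (1 − 0.4941).
= 0.6962 × 0.6821 × 0.6082 × 0.6116 × 0.5059 = 0.089364.

0.0894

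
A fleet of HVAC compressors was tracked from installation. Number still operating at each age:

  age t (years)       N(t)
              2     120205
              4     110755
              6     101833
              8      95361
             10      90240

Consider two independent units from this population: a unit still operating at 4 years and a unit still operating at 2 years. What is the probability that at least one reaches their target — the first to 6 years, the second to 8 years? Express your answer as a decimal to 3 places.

0.983

p₁ = N(6)/N(4) = 101833/110755 = 0.919444; p₂ = N(8)/N(2) = 95361/120205 = 0.793320.
P(at least one) = 1 − (1−p₁)(1−p₂) = 1 − 0.080556 × 0.206680 = 0.983351.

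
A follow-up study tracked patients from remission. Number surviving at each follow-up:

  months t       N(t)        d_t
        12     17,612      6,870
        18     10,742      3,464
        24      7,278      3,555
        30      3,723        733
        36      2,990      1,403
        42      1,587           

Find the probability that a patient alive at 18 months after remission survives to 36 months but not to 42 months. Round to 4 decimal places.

0.1306

This is the probability of reaching 36 but not 42, conditional on being alive at 18: (N(36) − N(42)) / N(18).
= (2,990 − 1,587) / 10,742 = 1,403 / 10,742 = 0.130609.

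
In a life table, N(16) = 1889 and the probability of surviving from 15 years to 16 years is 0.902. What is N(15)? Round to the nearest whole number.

N(15) = N(16) / p = 1889 / 0.902 = 2094.

2094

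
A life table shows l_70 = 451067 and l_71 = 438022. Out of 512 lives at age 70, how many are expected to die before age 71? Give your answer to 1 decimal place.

The relevant probability is 1 − 438022/451067 = 0.028920.
Expected number = 512 × 0.028920 = 14.8.

14.8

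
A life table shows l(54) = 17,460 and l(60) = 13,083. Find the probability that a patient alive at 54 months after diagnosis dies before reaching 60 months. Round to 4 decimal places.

0.2507

P(die before 60 | alive at 54) = 1 − l(60)/l(54) = 1 − 13,083/17,460 = (4,377)/17,460 = 0.250687.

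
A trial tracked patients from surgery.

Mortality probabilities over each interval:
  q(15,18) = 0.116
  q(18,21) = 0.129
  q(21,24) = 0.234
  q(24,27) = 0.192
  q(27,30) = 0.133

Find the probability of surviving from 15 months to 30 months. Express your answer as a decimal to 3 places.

Survival from 15 to 30 is the product of surviving each interval: (1 − 0.116) × (1 − 0.129) × (1 − 0.234) × (1 − 0.192) × (1 − 0.133).
= 0.884 × 0.871 × 0.766 × 0.808 × 0.867 = 0.413171.

0.413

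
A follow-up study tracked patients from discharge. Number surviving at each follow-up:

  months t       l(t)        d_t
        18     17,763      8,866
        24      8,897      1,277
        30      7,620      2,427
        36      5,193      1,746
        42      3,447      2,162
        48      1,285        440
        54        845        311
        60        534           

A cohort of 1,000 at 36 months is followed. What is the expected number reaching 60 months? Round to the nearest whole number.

The relevant probability is 534/5,193 = 0.102831.
Expected number = 1,000 × 0.102831 = 103.

103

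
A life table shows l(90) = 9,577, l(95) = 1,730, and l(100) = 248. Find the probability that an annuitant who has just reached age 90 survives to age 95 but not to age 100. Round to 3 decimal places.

This is the probability of reaching 95 but not 100, conditional on being alive at 90: (l(95) − l(100)) / l(90).
= (1,730 − 248) / 9,577 = 1,482 / 9,577 = 0.154746.

0.155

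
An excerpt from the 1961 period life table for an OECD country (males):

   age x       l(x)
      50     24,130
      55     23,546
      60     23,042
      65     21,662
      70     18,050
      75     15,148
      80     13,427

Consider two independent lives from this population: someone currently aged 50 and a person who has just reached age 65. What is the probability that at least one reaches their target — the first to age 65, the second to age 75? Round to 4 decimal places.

p₁ = l(65)/l(50) = 21,662/24,130 = 0.897721; p₂ = l(75)/l(65) = 15,148/21,662 = 0.699289.
P(at least one) = 1 − (1−p₁)(1−p₂) = 1 − 0.102279 × 0.300711 = 0.969244.

0.9692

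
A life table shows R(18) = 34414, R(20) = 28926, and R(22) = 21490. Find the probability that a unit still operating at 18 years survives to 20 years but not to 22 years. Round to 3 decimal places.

0.216

This is the probability of reaching 20 but not 22, conditional on being operational at 18: (R(20) − R(22)) / R(18).
= (28926 − 21490) / 34414 = 7436 / 34414 = 0.216075.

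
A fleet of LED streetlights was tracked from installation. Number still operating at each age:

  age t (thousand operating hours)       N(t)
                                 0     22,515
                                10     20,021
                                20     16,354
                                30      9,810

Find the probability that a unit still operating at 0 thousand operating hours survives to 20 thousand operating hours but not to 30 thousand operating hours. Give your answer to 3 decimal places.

0.291

This is the probability of reaching 20 but not 30, conditional on being operational at 0: (N(20) − N(30)) / N(0).
= (16,354 − 9,810) / 22,515 = 6,544 / 22,515 = 0.290651.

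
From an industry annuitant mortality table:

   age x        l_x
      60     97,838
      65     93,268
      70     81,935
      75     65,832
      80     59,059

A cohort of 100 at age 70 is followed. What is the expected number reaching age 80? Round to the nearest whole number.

72

The relevant probability is 59,059/81,935 = 0.720803.
Expected number = 100 × 0.720803 = 72.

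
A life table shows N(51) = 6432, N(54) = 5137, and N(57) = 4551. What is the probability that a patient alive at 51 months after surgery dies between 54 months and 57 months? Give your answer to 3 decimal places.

This is the probability of reaching 54 but not 57, conditional on being alive at 51: (N(54) − N(57)) / N(51).
= (5137 − 4551) / 6432 = 586 / 6432 = 0.091107.

0.091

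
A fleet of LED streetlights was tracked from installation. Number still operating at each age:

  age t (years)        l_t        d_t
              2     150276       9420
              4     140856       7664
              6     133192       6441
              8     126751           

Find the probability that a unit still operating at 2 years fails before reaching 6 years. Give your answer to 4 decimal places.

P(fail before 6 | operational at 2) = 1 − l_6/l_2 = 1 − 133192/150276 = (17084)/150276 = 0.113684.

0.1137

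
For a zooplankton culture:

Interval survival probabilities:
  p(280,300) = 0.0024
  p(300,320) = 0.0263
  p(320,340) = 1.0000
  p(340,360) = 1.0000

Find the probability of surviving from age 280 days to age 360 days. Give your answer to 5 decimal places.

0.00006

Chaining the interval survival probabilities: 0.0024 × 0.0263 × 1.0000 × 1.0000.
= 0.000063.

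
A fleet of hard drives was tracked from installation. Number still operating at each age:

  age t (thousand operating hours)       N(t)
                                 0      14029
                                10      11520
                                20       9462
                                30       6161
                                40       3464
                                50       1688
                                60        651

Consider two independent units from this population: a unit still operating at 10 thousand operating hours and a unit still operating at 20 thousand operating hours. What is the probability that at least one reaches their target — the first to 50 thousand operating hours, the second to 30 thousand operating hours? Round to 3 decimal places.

0.702

p₁ = N(50)/N(10) = 1688/11520 = 0.146528; p₂ = N(30)/N(20) = 6161/9462 = 0.651131.
P(at least one) = 1 − (1−p₁)(1−p₂) = 1 − 0.853472 × 0.348869 = 0.702250.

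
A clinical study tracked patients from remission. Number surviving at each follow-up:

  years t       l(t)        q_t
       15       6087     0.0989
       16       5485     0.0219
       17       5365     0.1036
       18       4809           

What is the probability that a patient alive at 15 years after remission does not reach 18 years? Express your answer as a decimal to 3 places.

P(die before 18 | alive at 15) = 1 − l(18)/l(15) = 1 − 4809/6087 = (1278)/6087 = 0.209956.

0.210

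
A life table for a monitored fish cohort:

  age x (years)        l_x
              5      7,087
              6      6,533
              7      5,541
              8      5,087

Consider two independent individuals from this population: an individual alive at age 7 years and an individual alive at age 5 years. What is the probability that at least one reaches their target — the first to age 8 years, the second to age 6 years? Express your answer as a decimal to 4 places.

0.9936

p₁ = l_8/l_7 = 5,087/5,541 = 0.918065; p₂ = l_6/l_5 = 6,533/7,087 = 0.921829.
P(at least one) = 1 − (1−p₁)(1−p₂) = 1 − 0.081935 × 0.078171 = 0.993595.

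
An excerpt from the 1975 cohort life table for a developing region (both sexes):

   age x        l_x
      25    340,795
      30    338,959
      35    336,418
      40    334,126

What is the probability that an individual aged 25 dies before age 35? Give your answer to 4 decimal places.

P(die before 35 | alive at 25) = 1 − l_35/l_25 = 1 − 336,418/340,795 = (4,377)/340,795 = 0.012843.

0.0128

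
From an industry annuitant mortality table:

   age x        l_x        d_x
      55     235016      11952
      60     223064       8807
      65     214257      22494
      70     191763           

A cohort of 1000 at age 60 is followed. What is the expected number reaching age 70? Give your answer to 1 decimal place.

859.7

The relevant probability is 191763/223064 = 0.859677.
Expected number = 1000 × 0.859677 = 859.7.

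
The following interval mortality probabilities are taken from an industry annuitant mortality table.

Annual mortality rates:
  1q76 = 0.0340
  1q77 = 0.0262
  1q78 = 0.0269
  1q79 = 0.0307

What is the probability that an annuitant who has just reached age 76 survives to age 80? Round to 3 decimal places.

0.887

4p76 = (1 − 0.0340) × (1 − 0.0262) × (1 − 0.0269) × (1 − 0.0307).
= 0.9660 × 0.9738 × 0.9731 × 0.9693 = 0.887284.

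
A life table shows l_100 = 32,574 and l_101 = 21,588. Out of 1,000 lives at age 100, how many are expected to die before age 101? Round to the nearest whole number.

The relevant probability is 1 − 21,588/32,574 = 0.337263.
Expected number = 1,000 × 0.337263 = 337.

337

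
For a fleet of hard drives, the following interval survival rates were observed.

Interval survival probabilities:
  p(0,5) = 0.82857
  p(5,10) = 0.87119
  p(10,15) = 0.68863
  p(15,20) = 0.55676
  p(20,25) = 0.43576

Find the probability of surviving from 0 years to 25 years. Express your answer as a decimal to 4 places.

0.1206

Survival from 0 to 25 is the product of surviving each interval: 0.82857 × 0.87119 × 0.68863 × 0.55676 × 0.43576.
= 0.120599.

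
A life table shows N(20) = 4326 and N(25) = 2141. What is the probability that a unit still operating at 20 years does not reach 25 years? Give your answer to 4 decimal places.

0.5051

P(fail before 25 | operational at 20) = 1 − N(25)/N(20) = 1 − 2141/4326 = (2185)/4326 = 0.505086.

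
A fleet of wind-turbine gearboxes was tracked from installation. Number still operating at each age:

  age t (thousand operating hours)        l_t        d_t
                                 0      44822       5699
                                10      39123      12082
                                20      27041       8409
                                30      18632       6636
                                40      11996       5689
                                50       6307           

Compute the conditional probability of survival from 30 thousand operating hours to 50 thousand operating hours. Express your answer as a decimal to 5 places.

The conditional survival probability is l_50/l_30 = 6307/18632 = 0.338504.

0.33850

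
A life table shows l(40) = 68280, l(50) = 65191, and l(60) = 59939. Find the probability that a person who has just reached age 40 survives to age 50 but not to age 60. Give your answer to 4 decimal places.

This is the probability of reaching 50 but not 60, conditional on being alive at 40: (l(50) − l(60)) / l(40).
= (65191 − 59939) / 68280 = 5252 / 68280 = 0.076919.

0.0769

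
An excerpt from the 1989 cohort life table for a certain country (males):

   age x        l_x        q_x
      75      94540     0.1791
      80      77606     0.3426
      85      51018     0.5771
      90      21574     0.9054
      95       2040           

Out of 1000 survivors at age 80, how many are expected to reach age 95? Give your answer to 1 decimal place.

26.3

The relevant probability is 2040/77606 = 0.026287.
Expected number = 1000 × 0.026287 = 26.3.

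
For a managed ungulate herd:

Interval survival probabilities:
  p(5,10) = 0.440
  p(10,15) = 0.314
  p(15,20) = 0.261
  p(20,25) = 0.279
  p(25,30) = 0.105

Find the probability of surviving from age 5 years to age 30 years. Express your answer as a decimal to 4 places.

0.0011

The overall survival probability is 0.440 × 0.314 × 0.261 × 0.279 × 0.105.
= 0.001056.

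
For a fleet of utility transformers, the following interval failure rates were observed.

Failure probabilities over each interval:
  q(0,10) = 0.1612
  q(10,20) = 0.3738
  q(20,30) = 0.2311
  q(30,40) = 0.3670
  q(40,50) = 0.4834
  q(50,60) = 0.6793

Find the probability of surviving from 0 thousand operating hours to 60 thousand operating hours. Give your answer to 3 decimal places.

0.042

Chaining the interval survival probabilities: (1 − 0.1612) × (1 − 0.3738) × (1 − 0.2311) × (1 − 0.3670) × (1 − 0.4834) × (1 − 0.6793).
= 0.8388 × 0.6262 × 0.7689 × 0.6330 × 0.5166 × 0.3207 = 0.042354.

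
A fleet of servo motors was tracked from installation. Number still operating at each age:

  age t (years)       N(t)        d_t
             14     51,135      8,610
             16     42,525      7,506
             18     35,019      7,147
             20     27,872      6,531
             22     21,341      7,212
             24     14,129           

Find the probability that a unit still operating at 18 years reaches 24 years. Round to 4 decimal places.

0.4035

The conditional survival probability is N(24)/N(18) = 14,129/35,019 = 0.403467.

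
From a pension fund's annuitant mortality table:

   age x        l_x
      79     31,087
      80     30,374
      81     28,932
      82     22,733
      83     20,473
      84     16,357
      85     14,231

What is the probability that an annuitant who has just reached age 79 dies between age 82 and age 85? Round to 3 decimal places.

We want 3|3q79 = (l_82 − l_85)/l_79.
This is the probability of reaching 82 but not 85, conditional on being alive at 79: (l_82 − l_85) / l_79.
= (22,733 − 14,231) / 31,087 = 8,502 / 31,087 = 0.273491.

0.273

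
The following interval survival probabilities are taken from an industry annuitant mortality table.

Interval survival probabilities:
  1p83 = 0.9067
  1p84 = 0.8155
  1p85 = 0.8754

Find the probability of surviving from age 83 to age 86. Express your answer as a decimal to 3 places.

0.647

The overall survival probability is 0.9067 × 0.8155 × 0.8754.
= 0.647283.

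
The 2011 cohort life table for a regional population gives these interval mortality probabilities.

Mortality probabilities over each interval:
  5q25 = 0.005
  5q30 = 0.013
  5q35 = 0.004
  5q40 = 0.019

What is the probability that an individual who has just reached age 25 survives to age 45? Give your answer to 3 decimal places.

The overall survival probability is (1 − 0.005) × (1 − 0.013) × (1 − 0.004) × (1 − 0.019).
= 0.995 × 0.987 × 0.996 × 0.981 = 0.959552.

0.960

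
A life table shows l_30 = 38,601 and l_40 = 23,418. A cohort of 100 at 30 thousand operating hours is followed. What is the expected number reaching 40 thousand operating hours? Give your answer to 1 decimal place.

The relevant probability is 23,418/38,601 = 0.606668.
Expected number = 100 × 0.606668 = 60.7.

60.7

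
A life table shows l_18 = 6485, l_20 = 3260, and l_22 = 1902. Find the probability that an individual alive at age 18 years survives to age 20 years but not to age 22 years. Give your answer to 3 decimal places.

This is the probability of reaching 20 but not 22, conditional on being alive at 18: (l_20 − l_22) / l_18.
= (3260 − 1902) / 6485 = 1358 / 6485 = 0.209406.

0.209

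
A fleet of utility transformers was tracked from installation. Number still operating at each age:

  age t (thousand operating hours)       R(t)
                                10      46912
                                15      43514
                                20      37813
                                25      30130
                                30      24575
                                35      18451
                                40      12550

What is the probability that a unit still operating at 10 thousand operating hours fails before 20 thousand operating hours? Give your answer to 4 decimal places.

0.1940

P(fail before 20 | operational at 10) = 1 − R(20)/R(10) = 1 − 37813/46912 = (9099)/46912 = 0.193959.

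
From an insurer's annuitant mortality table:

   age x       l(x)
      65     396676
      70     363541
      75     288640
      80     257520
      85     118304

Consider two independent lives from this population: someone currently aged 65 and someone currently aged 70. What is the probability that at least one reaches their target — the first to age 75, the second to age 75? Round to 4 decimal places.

0.9439

p₁ = l(75)/l(65) = 288640/396676 = 0.727647; p₂ = l(75)/l(70) = 288640/363541 = 0.793968.
P(at least one) = 1 − (1−p₁)(1−p₂) = 1 − 0.272353 × 0.206032 = 0.943887.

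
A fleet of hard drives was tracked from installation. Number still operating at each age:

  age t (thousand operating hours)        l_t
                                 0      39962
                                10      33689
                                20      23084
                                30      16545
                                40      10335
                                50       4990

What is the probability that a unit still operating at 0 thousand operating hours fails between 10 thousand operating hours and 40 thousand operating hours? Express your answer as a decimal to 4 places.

This is the probability of reaching 10 but not 40, conditional on being operational at 0: (l_10 − l_40) / l_0.
= (33689 − 10335) / 39962 = 23354 / 39962 = 0.584405.

0.5844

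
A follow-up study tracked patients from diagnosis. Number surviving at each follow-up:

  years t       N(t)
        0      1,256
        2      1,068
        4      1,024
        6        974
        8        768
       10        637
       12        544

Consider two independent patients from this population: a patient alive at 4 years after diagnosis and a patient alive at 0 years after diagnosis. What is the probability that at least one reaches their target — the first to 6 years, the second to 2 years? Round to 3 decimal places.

p₁ = N(6)/N(4) = 974/1,024 = 0.951172; p₂ = N(2)/N(0) = 1,068/1,256 = 0.850318.
P(at least one) = 1 − (1−p₁)(1−p₂) = 1 − 0.048828 × 0.149682 = 0.992691.

0.993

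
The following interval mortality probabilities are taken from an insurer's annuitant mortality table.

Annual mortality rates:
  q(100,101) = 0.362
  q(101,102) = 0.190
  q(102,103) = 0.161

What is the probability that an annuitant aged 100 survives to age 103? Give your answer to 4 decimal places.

0.4336

Survival from 100 to 103 is the product of surviving each interval: (1 − 0.362) × (1 − 0.190) × (1 − 0.161).
= 0.638 × 0.810 × 0.839 = 0.433578.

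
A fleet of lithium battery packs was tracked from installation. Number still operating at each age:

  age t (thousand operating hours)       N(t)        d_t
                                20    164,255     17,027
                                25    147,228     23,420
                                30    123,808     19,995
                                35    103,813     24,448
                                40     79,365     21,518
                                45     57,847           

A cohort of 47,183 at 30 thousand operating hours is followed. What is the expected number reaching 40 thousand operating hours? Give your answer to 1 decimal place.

The relevant probability is 79,365/123,808 = 0.641033.
Expected number = 47,183 × 0.641033 = 30245.9.

30245.9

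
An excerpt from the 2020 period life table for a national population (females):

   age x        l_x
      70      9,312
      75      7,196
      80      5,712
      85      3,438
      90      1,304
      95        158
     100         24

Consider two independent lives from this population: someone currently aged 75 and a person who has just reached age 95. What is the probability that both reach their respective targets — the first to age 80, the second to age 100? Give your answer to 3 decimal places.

0.121

p₁ = l_80/l_75 = 5,712/7,196 = 0.793774; p₂ = l_100/l_95 = 24/158 = 0.151899.
P(both) = p₁ × p₂ = 0.793774 × 0.151899 = 0.120573.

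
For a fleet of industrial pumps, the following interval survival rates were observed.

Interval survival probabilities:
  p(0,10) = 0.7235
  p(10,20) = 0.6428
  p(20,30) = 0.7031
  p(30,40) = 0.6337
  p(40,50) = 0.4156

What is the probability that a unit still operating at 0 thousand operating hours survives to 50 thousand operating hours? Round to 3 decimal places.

0.086

Chaining the interval survival probabilities: 0.7235 × 0.6428 × 0.7031 × 0.6337 × 0.4156.
= 0.086117.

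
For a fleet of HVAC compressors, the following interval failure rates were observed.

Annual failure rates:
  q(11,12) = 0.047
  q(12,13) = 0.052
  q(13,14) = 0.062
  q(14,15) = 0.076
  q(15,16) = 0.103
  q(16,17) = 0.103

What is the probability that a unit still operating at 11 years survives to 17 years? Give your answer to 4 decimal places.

Survival from 11 to 17 is the product of surviving each interval: (1 − 0.047) × (1 − 0.052) × (1 − 0.062) × (1 − 0.076) × (1 − 0.103) × (1 − 0.103).
= 0.953 × 0.948 × 0.938 × 0.924 × 0.897 × 0.897 = 0.630030.

0.6300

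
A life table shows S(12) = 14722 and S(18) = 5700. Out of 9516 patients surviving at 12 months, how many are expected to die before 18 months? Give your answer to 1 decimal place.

5831.6

The relevant probability is 1 − 5700/14722 = 0.612824.
Expected number = 9516 × 0.612824 = 5831.6.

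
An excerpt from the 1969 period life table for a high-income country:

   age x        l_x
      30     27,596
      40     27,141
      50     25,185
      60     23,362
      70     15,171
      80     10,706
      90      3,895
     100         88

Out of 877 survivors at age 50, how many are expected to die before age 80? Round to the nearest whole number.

The relevant probability is 1 − 10,706/25,185 = 0.574906.
Expected number = 877 × 0.574906 = 504.

504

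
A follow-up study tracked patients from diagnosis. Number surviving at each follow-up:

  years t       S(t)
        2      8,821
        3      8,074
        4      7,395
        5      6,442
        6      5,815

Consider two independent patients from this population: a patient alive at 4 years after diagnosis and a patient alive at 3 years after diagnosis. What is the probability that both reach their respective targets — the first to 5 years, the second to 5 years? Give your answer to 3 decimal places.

p₁ = S(5)/S(4) = 6,442/7,395 = 0.871129; p₂ = S(5)/S(3) = 6,442/8,074 = 0.797870.
P(both) = p₁ × p₂ = 0.871129 × 0.797870 = 0.695048.

0.695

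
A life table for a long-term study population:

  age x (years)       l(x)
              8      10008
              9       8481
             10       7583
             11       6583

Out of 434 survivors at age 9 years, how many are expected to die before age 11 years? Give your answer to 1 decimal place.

The relevant probability is 1 − 6583/8481 = 0.223794.
Expected number = 434 × 0.223794 = 97.1.

97.1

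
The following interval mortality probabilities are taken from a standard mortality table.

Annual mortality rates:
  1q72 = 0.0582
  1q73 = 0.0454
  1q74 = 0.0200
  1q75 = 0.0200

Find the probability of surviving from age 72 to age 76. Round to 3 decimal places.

0.863

4p72 = (1 − 0.0582) × (1 − 0.0454) × (1 − 0.0200) × (1 − 0.0200).
= 0.9418 × 0.9546 × 0.9800 × 0.9800 = 0.863440.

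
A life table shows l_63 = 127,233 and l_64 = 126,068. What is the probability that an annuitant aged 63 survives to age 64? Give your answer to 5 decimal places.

0.99084

We want 1p63 = l_64/l_63.
The conditional survival probability is l_64/l_63 = 126,068/127,233 = 0.990844.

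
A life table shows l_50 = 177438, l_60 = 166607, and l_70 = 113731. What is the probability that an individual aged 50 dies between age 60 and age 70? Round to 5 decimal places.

This is the probability of reaching 60 but not 70, conditional on being alive at 50: (l_60 − l_70) / l_50.
= (166607 − 113731) / 177438 = 52876 / 177438 = 0.297997.

0.29800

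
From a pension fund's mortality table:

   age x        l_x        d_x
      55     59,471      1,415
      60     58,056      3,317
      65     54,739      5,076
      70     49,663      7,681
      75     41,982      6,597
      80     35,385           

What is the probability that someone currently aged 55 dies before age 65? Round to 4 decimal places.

0.0796

P(die before 65 | alive at 55) = 1 − l_65/l_55 = 1 − 54,739/59,471 = (4,732)/59,471 = 0.079568.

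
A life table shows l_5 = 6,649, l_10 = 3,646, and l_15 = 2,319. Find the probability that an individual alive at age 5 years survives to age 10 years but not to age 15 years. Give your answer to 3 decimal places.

0.200

This is the probability of reaching 10 but not 15, conditional on being alive at 5: (l_10 − l_15) / l_5.
= (3,646 − 2,319) / 6,649 = 1,327 / 6,649 = 0.199579.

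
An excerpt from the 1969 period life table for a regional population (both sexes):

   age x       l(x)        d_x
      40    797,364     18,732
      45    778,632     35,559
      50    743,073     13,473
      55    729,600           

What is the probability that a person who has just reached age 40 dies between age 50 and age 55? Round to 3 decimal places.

This is the probability of reaching 50 but not 55, conditional on being alive at 40: (l(50) − l(55)) / l(40).
= (743,073 − 729,600) / 797,364 = 13,473 / 797,364 = 0.016897.

0.017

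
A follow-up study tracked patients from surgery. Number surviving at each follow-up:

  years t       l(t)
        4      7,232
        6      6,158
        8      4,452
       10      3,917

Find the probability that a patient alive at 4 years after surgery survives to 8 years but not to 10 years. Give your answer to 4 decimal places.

This is the probability of reaching 8 but not 10, conditional on being alive at 4: (l(8) − l(10)) / l(4).
= (4,452 − 3,917) / 7,232 = 535 / 7,232 = 0.073977.

0.0740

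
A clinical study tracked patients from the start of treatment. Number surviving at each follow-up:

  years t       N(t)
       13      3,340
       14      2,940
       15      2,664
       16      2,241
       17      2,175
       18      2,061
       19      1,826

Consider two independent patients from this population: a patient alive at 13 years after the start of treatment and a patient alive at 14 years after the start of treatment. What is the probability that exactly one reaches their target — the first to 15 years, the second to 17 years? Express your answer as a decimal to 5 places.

0.35727

p₁ = N(15)/N(13) = 2,664/3,340 = 0.797605; p₂ = N(17)/N(14) = 2,175/2,940 = 0.739796.
P(exactly one) = p₁(1−p₂) + (1−p₁)p₂ = 0.207540 + 0.149731 = 0.357271.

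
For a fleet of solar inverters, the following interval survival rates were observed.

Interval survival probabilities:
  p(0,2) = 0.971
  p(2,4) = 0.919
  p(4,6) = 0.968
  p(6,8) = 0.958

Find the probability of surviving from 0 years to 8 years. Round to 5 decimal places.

Survival from 0 to 8 is the product of surviving each interval: 0.971 × 0.919 × 0.968 × 0.958.
= 0.827514.

0.82751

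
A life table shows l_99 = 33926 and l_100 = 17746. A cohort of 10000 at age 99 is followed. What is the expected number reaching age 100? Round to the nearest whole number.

5231

The relevant probability is 17746/33926 = 0.523080.
Expected number = 10000 × 0.523080 = 5231.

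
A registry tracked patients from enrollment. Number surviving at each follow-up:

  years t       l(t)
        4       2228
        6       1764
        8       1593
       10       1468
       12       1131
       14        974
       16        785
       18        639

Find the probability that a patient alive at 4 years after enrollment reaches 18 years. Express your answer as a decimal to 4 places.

The conditional survival probability is l(18)/l(4) = 639/2228 = 0.286804.

0.2868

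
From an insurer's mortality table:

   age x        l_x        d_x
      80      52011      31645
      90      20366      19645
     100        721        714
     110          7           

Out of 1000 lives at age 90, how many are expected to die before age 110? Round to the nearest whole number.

The relevant probability is 1 − 7/20366 = 0.999656.
Expected number = 1000 × 0.999656 = 1000.

1000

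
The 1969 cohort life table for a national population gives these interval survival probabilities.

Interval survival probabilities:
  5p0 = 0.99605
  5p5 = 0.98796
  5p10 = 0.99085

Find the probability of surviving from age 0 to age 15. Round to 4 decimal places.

Survival from 0 to 15 is the product of surviving each interval: 0.99605 × 0.98796 × 0.99085.
= 0.975053.

0.9751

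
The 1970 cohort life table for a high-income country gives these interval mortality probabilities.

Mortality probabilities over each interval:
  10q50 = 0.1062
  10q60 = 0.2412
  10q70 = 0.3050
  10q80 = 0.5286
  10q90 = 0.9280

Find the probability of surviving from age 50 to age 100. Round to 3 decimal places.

The overall survival probability is (1 − 0.1062) × (1 − 0.2412) × (1 − 0.3050) × (1 − 0.5286) × (1 − 0.9280).
= 0.8938 × 0.7588 × 0.6950 × 0.4714 × 0.0720 = 0.015998.

0.016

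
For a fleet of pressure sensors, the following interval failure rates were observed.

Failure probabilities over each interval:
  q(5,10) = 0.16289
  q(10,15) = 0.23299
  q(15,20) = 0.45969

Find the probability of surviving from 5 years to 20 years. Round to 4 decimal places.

The overall survival probability is (1 − 0.16289) × (1 − 0.23299) × (1 − 0.45969).
= 0.83711 × 0.76701 × 0.54031 = 0.346918.

0.3469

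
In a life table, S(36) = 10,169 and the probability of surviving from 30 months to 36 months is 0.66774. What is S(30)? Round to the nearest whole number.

S(30) = S(36) / p = 10,169 / 0.66774 = 15229.

15229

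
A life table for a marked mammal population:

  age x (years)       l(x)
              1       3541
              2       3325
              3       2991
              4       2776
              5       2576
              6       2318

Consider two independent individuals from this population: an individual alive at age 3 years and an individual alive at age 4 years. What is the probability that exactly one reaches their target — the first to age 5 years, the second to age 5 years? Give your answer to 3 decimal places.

0.191

p₁ = l(5)/l(3) = 2576/2991 = 0.861250; p₂ = l(5)/l(4) = 2576/2776 = 0.927954.
P(exactly one) = p₁(1−p₂) + (1−p₁)p₂ = 0.062050 + 0.128754 = 0.190803.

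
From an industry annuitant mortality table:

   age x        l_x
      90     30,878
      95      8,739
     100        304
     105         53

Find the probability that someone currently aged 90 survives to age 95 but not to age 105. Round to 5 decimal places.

0.28130

We want 5|10q90 = (l_95 − l_105)/l_90.
This is the probability of reaching 95 but not 105, conditional on being alive at 90: (l_95 − l_105) / l_90.
= (8,739 − 53) / 30,878 = 8,686 / 30,878 = 0.281301.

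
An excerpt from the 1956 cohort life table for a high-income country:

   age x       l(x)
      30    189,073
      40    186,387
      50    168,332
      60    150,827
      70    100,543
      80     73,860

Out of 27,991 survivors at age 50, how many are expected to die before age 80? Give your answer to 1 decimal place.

15709.2

The relevant probability is 1 − 73,860/168,332 = 0.561224.
Expected number = 27,991 × 0.561224 = 15709.2.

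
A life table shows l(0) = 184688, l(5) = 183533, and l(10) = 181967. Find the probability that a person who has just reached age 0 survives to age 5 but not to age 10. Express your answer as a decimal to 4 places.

This is the probability of reaching 5 but not 10, conditional on being alive at 0: (l(5) − l(10)) / l(0).
= (183533 − 181967) / 184688 = 1566 / 184688 = 0.008479.

0.0085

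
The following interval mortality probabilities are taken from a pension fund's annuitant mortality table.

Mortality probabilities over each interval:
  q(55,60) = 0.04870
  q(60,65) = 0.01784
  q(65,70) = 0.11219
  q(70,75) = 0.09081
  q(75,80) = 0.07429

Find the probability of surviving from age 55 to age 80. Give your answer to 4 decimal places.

The overall survival probability is (1 − 0.04870) × (1 − 0.01784) × (1 − 0.11219) × (1 − 0.09081) × (1 − 0.07429).
= 0.95130 × 0.98216 × 0.88781 × 0.90919 × 0.92571 = 0.698151.

0.6982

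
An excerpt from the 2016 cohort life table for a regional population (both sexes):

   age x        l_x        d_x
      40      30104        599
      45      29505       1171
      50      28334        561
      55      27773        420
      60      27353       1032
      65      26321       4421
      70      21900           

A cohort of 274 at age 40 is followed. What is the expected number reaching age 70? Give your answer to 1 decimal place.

The relevant probability is 21900/30104 = 0.727478.
Expected number = 274 × 0.727478 = 199.3.

199.3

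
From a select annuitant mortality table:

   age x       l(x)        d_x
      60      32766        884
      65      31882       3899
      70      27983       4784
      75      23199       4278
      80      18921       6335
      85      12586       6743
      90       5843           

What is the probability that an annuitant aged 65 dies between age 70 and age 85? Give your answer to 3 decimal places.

0.483

This is the probability of reaching 70 but not 85, conditional on being alive at 65: (l(70) − l(85)) / l(65).
= (27983 − 12586) / 31882 = 15397 / 31882 = 0.482937.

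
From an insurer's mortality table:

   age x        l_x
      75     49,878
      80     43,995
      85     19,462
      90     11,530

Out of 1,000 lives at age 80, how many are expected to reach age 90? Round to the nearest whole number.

The relevant probability is 11,530/43,995 = 0.262075.
Expected number = 1,000 × 0.262075 = 262.

262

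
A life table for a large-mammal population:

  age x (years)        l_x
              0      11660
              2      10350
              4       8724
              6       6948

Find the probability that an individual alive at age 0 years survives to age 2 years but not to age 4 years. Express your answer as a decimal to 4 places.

This is the probability of reaching 2 but not 4, conditional on being alive at 0: (l_2 − l_4) / l_0.
= (10350 − 8724) / 11660 = 1626 / 11660 = 0.139451.

0.1395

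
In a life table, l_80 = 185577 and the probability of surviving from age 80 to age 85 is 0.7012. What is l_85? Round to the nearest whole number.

130127

l_85 = l_80 × p = 185577 × 0.7012 = 130127.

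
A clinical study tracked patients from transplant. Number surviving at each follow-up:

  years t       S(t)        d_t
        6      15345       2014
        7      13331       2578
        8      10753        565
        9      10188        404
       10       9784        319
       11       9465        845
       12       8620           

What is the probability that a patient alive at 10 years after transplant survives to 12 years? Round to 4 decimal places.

The conditional survival probability is S(12)/S(10) = 8620/9784 = 0.881030.

0.8810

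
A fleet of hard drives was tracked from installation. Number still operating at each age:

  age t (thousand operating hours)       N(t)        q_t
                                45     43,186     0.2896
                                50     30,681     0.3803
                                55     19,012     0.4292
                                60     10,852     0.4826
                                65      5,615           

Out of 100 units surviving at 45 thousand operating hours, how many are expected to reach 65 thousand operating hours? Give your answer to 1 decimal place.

13.0

The relevant probability is 5,615/43,186 = 0.130019.
Expected number = 100 × 0.130019 = 13.0.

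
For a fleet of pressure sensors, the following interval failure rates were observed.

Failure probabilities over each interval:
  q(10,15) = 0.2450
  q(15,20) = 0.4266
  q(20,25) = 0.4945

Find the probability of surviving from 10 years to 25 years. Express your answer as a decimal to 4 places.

0.2188

Survival from 10 to 25 is the product of surviving each interval: (1 − 0.2450) × (1 − 0.4266) × (1 − 0.4945).
= 0.7550 × 0.5734 × 0.5055 = 0.218840.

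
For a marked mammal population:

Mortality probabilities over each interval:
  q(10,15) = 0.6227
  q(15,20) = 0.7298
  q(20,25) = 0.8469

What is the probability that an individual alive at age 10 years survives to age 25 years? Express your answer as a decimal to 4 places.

0.0156

P(survive 10→25) = (1 − 0.6227) × (1 − 0.7298) × (1 − 0.8469).
= 0.3773 × 0.2702 × 0.1531 = 0.015608.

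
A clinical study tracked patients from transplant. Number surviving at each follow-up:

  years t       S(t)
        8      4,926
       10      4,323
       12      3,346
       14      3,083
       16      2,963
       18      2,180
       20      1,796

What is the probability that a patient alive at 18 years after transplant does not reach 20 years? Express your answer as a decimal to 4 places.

P(die before 20 | alive at 18) = 1 − S(20)/S(18) = 1 − 1,796/2,180 = (384)/2,180 = 0.176147.

0.1761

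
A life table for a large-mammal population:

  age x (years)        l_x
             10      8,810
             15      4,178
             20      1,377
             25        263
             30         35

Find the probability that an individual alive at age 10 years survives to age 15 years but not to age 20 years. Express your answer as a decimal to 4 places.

0.3179

This is the probability of reaching 15 but not 20, conditional on being alive at 10: (l_15 − l_20) / l_10.
= (4,178 − 1,377) / 8,810 = 2,801 / 8,810 = 0.317934.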